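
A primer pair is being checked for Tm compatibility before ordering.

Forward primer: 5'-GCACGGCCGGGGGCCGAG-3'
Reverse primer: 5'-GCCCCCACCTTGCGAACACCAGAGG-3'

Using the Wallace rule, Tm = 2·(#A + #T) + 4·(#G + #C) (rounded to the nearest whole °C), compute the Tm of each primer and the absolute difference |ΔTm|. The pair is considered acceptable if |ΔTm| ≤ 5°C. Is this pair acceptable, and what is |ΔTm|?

|ΔTm| = 16°C; the pair is not acceptable.

Forward: A=2 T=0 G=10 C=6 → Tm = 2·2 + 4·16 = 68°C.
Reverse: A=6 T=2 G=6 C=11 → Tm = 2·8 + 4·17 = 84°C.
|ΔTm| = |68 − 84| = 16°C, > 5°C.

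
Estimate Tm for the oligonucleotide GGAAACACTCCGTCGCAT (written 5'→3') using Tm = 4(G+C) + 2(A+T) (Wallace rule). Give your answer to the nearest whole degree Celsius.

56°C

Base counts: A=5, T=3, G=4, C=6 (length 18).
Tm = 2·(5+3) + 4·(4+6) = 2·8 + 4·10 = 16 + 40 = 56°C.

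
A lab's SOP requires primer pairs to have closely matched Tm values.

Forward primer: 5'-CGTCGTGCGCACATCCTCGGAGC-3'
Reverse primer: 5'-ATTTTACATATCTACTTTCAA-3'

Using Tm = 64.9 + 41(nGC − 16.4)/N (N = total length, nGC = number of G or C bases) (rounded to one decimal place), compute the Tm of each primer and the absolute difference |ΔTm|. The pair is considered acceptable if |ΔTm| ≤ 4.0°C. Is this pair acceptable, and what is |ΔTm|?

|ΔTm| = 23.5°C; the pair is not acceptable.

Forward: G+C = 16, N = 23 → Tm = 64.9 + 41·(16 − 16.4)/23 = 64.2°C.
Reverse: G+C = 4, N = 21 → Tm = 64.9 + 41·(4 − 16.4)/21 = 40.7°C.
|ΔTm| = |64.2 − 40.7| = 23.5°C, > 4.0°C.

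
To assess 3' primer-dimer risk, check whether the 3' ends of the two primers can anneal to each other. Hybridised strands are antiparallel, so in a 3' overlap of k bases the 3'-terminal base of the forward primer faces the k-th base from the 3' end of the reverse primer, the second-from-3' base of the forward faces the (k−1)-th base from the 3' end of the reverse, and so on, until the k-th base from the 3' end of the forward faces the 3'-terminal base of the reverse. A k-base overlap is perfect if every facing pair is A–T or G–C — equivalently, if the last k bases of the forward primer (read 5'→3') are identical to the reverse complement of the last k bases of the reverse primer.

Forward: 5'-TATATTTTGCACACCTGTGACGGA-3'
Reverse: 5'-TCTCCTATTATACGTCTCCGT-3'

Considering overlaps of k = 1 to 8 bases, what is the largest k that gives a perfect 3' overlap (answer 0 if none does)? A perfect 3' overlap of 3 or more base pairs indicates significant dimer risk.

Last 8 bases (5'→3') — forward …GTGACGGA, reverse …GTCTCCGT.
Reverse complement of the reverse primer's last 8 bases: ACGGAGAC; its first k bases are the reverse complement of the reverse primer's last k bases, so a perfect k-base overlap needs the forward primer's last k bases to equal them.
Comparing (forward last k vs required): k=1: A vs A ✓; k=2: GA vs AC ✗; k=3: GGA vs ACG ✗; k=4: CGGA vs ACGG ✗; k=5: ACGGA vs ACGGA ✓; k=6: GACGGA vs ACGGAG ✗; k=7: TGACGGA vs ACGGAGA ✗; k=8: GTGACGGA vs ACGGAGAC ✗.
Perfect overlaps at k = 1, 5; the largest is 5.

Longest perfect overlap: 5 complementary base pairs; significant dimer risk (threshold 3).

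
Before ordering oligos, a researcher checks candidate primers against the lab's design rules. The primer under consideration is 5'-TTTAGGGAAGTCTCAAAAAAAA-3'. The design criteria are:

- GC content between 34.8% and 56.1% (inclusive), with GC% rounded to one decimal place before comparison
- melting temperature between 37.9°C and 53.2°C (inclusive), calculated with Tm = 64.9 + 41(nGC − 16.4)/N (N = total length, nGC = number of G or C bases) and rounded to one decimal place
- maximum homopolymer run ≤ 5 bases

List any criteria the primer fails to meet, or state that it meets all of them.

Fails: GC content, homopolymer run.

Base counts: A=11, T=5, G=4, C=2 (length 22).
GC content: GC 6/22 = 27.3%, outside 34.8–56.1% ✗
Tm: Tm = 64.9 + 41·(6 − 16.4)/22 = 45.5°C ✓
homopolymer run: longest run = 8, exceeds 5 ✗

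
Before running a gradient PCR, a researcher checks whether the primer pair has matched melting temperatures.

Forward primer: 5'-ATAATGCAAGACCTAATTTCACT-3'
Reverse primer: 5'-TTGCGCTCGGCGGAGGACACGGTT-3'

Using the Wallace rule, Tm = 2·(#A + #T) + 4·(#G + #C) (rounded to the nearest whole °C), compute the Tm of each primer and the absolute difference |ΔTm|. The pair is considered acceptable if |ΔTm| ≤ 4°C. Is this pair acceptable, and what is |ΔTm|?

|ΔTm| = 20°C; the pair is not acceptable.

Forward: A=9 T=7 G=2 C=5 → Tm = 2·16 + 4·7 = 60°C.
Reverse: A=3 T=5 G=10 C=6 → Tm = 2·8 + 4·16 = 80°C.
|ΔTm| = |60 − 80| = 20°C, > 4°C.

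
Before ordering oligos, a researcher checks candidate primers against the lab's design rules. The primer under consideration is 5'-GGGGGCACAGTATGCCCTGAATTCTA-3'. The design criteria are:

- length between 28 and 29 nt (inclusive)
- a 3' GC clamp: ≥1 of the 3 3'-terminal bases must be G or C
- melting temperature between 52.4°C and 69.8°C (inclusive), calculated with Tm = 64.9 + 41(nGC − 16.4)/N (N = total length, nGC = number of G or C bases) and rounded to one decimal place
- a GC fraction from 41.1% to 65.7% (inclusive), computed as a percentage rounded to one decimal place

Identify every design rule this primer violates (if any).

Base counts: A=6, T=6, G=8, C=6 (length 26).
length: length 26, outside 28–29 ✗
GC clamp: 3' end CTA has 1 G/C ✓
Tm: Tm = 64.9 + 41·(14 − 16.4)/26 = 61.1°C ✓
GC content: GC 14/26 = 53.8% ✓

Fails: length.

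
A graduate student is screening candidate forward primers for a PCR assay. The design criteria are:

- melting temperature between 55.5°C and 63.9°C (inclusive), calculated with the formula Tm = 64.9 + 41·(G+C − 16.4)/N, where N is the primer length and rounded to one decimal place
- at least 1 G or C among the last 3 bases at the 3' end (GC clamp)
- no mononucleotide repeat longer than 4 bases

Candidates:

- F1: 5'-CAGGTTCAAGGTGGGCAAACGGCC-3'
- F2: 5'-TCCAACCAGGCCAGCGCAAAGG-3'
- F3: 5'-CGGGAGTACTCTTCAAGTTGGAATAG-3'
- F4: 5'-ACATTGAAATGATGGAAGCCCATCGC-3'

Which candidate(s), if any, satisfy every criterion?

F1 (24 nt, A=6 T=3 G=9 C=6): Tm = 64.9 + 41·(15 − 16.4)/24 = 62.5°C ✓; 3' end GCC has 3 G/C ✓; longest run = 3 ✓ — passes.
F2 (22 nt, A=7 T=1 G=6 C=8): Tm = 64.9 + 41·(14 − 16.4)/22 = 60.4°C ✓; 3' end AGG has 2 G/C ✓; longest run = 3 ✓ — passes.
F3 (26 nt, A=7 T=7 G=8 C=4): Tm = 64.9 + 41·(12 − 16.4)/26 = 58.0°C ✓; 3' end TAG has 1 G/C ✓; longest run = 3 ✓ — passes.
F4 (26 nt, A=9 T=5 G=6 C=6): Tm = 64.9 + 41·(12 − 16.4)/26 = 58.0°C ✓; 3' end CGC has 3 G/C ✓; longest run = 3 ✓ — passes.

F1, F2, F3 and F4.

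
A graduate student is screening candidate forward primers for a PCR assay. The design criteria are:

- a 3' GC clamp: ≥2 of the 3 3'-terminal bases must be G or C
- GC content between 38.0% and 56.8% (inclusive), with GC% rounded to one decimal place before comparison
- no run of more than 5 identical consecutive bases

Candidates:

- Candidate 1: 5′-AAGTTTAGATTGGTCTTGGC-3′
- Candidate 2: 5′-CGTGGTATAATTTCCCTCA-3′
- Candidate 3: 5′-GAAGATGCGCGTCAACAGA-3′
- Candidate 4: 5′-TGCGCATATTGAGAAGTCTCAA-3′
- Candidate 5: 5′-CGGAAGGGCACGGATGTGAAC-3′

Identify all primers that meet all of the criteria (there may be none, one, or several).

Candidate 1 (20 nt, A=4 T=8 G=6 C=2): 3' end GGC has 3 G/C ✓; GC 8/20 = 40.0% ✓; longest run = 3 ✓ — passes.
Candidate 2 (19 nt, A=4 T=7 G=3 C=5): 3' end TCA has 1 G/C, need ≥2 ✗; GC 8/19 = 42.1% ✓; longest run = 3 ✓ — fails.
Candidate 3 (19 nt, A=7 T=2 G=6 C=4): 3' end AGA has 1 G/C, need ≥2 ✗; GC 10/19 = 52.6% ✓; longest run = 2 ✓ — fails.
Candidate 4 (22 nt, A=7 T=6 G=5 C=4): 3' end CAA has 1 G/C, need ≥2 ✗; GC 9/22 = 40.9% ✓; longest run = 2 ✓ — fails.
Candidate 5 (21 nt, A=6 T=2 G=9 C=4): 3' end AAC has 1 G/C, need ≥2 ✗; GC 13/21 = 61.9%, outside 38.0–56.8% ✗; longest run = 3 ✓ — fails.

Candidate 1 only.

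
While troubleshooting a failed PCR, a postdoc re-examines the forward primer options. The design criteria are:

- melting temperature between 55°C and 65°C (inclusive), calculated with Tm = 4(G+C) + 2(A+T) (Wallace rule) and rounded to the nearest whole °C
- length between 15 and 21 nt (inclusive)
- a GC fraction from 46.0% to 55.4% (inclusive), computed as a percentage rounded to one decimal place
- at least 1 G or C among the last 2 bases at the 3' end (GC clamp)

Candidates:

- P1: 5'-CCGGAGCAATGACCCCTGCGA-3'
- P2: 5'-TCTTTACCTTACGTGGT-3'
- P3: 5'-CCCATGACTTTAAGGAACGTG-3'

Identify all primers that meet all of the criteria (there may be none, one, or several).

P1 (21 nt, A=5 T=2 G=6 C=8): Tm = 2·7 + 4·14 = 70°C, outside 55–65°C ✗; length 21 ✓; GC 14/21 = 66.7%, outside 46.0–55.4% ✗; 3' end GA has 1 G/C ✓ — fails.
P2 (17 nt, A=2 T=8 G=3 C=4): Tm = 2·10 + 4·7 = 48°C, outside 55–65°C ✗; length 17 ✓; GC 7/17 = 41.2%, outside 46.0–55.4% ✗; 3' end GT has 1 G/C ✓ — fails.
P3 (21 nt, A=6 T=5 G=5 C=5): Tm = 2·11 + 4·10 = 62°C ✓; length 21 ✓; GC 10/21 = 47.6% ✓; 3' end TG has 1 G/C ✓ — passes.

P3 only.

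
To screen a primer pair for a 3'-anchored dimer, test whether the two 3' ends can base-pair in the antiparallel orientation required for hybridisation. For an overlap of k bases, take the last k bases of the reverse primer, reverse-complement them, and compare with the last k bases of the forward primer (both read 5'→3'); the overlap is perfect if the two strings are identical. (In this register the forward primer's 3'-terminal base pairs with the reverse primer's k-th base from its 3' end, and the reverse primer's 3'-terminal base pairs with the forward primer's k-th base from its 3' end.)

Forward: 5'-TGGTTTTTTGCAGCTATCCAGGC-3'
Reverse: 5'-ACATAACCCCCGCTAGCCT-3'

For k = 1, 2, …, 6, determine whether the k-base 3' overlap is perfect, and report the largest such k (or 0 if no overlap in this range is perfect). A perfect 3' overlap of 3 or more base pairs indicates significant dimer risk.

Longest perfect overlap: 4 complementary base pairs; significant dimer risk (threshold 3).

Last 6 bases (5'→3') — forward …CCAGGC, reverse …TAGCCT.
Reverse complement of the reverse primer's last 6 bases: AGGCTA; its first k bases are the reverse complement of the reverse primer's last k bases, so a perfect k-base overlap needs the forward primer's last k bases to equal them.
Comparing (forward last k vs required): k=1: C vs A ✗; k=2: GC vs AG ✗; k=3: GGC vs AGG ✗; k=4: AGGC vs AGGC ✓; k=5: CAGGC vs AGGCT ✗; k=6: CCAGGC vs AGGCTA ✗.
Only k = 4 is perfect, so the longest perfect 3' overlap is 4.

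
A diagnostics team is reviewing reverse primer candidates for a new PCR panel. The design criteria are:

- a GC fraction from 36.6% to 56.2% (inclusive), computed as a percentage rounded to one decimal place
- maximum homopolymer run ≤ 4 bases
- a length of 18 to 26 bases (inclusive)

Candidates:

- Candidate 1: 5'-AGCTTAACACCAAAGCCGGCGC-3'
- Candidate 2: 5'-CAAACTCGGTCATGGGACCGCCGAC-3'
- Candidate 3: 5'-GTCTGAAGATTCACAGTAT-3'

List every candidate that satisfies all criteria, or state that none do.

Candidate 3 only.

Candidate 1 (22 nt, A=7 T=2 G=5 C=8): GC 13/22 = 59.1%, outside 36.6–56.2% ✗; longest run = 3 ✓; length 22 ✓ — fails.
Candidate 2 (25 nt, A=6 T=3 G=7 C=9): GC 16/25 = 64.0%, outside 36.6–56.2% ✗; longest run = 3 ✓; length 25 ✓ — fails.
Candidate 3 (19 nt, A=6 T=6 G=4 C=3): GC 7/19 = 36.8% ✓; longest run = 2 ✓; length 19 ✓ — passes.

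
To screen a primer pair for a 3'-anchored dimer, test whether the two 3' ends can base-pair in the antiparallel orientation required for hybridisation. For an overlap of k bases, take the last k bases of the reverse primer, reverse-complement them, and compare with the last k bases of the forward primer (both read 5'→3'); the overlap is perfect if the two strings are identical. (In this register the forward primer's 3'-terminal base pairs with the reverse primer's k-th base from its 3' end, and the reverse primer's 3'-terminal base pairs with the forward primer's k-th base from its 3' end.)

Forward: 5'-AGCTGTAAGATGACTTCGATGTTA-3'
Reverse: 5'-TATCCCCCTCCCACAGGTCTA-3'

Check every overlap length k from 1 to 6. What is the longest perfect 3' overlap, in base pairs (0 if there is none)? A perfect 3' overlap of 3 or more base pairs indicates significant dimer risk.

Longest perfect overlap: 2 complementary base pairs; below the dimer-risk threshold (threshold 3).

Last 6 bases (5'→3') — forward …ATGTTA, reverse …GGTCTA.
Reverse complement of the reverse primer's last 6 bases: TAGACC; its first k bases are the reverse complement of the reverse primer's last k bases, so a perfect k-base overlap needs the forward primer's last k bases to equal them.
Comparing (forward last k vs required): k=1: A vs T ✗; k=2: TA vs TA ✓; k=3: TTA vs TAG ✗; k=4: GTTA vs TAGA ✗; k=5: TGTTA vs TAGAC ✗; k=6: ATGTTA vs TAGACC ✗.
Only k = 2 is perfect, so the longest perfect 3' overlap is 2.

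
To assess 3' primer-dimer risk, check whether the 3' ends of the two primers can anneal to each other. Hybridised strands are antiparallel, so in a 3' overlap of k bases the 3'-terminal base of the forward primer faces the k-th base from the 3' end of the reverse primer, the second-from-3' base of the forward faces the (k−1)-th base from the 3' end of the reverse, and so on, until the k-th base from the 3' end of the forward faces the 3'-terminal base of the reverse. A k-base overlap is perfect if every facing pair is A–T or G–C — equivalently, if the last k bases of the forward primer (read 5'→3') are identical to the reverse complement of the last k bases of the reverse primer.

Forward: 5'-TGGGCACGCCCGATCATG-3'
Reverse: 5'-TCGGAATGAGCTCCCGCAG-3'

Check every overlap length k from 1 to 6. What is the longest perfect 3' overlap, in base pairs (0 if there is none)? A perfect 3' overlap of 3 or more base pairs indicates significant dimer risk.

Longest perfect overlap: 0 complementary base pairs; below the dimer-risk threshold (threshold 3).

Last 6 bases (5'→3') — forward …ATCATG, reverse …CCGCAG.
Reverse complement of the reverse primer's last 6 bases: CTGCGG; its first k bases are the reverse complement of the reverse primer's last k bases, so a perfect k-base overlap needs the forward primer's last k bases to equal them.
Comparing (forward last k vs required): k=1: G vs C ✗; k=2: TG vs CT ✗; k=3: ATG vs CTG ✗; k=4: CATG vs CTGC ✗; k=5: TCATG vs CTGCG ✗; k=6: ATCATG vs CTGCGG ✗.
No overlap length from 1 to 6 is perfect, so the longest perfect 3' overlap is 0.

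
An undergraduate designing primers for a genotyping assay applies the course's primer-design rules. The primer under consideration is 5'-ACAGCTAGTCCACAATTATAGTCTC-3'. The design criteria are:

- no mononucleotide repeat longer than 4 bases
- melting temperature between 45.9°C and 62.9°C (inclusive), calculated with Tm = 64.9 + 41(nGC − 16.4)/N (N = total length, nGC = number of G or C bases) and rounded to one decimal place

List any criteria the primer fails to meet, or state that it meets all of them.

Base counts: A=8, T=7, G=3, C=7 (length 25).
homopolymer run: longest run = 2 ✓
Tm: Tm = 64.9 + 41·(10 − 16.4)/25 = 54.4°C ✓

Meets all criteria.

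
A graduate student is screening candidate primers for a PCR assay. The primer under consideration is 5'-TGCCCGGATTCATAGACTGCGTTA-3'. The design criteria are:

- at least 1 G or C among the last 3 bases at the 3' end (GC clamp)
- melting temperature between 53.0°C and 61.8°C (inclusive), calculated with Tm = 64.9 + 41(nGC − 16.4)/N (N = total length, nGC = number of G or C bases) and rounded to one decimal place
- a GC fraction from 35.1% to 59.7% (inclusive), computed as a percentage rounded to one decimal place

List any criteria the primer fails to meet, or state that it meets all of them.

Base counts: A=5, T=7, G=6, C=6 (length 24).
GC clamp: 3' end TTA has 0 G/C, need ≥1 ✗
Tm: Tm = 64.9 + 41·(12 − 16.4)/24 = 57.4°C ✓
GC content: GC 12/24 = 50.0% ✓

Fails: GC clamp.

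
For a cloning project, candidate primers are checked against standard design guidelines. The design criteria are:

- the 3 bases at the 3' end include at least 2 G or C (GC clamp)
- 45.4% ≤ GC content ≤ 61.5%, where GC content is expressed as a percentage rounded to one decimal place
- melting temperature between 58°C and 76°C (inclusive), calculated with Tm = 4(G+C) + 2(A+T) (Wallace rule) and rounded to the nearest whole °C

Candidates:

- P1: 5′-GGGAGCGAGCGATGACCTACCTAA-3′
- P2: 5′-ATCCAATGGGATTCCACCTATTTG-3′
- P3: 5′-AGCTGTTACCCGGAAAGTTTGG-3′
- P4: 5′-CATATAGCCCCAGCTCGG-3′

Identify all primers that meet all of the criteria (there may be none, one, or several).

P3 and P4.

P1 (24 nt, A=7 T=3 G=8 C=6): 3' end TAA has 0 G/C, need ≥2 ✗; GC 14/24 = 58.3% ✓; Tm = 2·10 + 4·14 = 76°C ✓ — fails.
P2 (24 nt, A=6 T=8 G=4 C=6): 3' end TTG has 1 G/C, need ≥2 ✗; GC 10/24 = 41.7%, outside 45.4–61.5% ✗; Tm = 2·14 + 4·10 = 68°C ✓ — fails.
P3 (22 nt, A=5 T=6 G=7 C=4): 3' end TGG has 2 G/C ✓; GC 11/22 = 50.0% ✓; Tm = 2·11 + 4·11 = 66°C ✓ — passes.
P4 (18 nt, A=4 T=3 G=4 C=7): 3' end CGG has 3 G/C ✓; GC 11/18 = 61.1% ✓; Tm = 2·7 + 4·11 = 58°C ✓ — passes.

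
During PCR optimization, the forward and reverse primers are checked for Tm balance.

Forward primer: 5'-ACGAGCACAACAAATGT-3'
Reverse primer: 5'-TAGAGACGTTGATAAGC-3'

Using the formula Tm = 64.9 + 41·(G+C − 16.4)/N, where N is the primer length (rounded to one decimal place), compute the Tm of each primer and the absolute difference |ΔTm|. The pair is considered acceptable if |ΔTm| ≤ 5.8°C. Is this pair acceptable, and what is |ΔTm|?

Forward: G+C = 7, N = 17 → Tm = 64.9 + 41·(7 − 16.4)/17 = 42.2°C.
Reverse: G+C = 7, N = 17 → Tm = 64.9 + 41·(7 − 16.4)/17 = 42.2°C.
|ΔTm| = |42.2 − 42.2| = 0.0°C, ≤ 5.8°C.

|ΔTm| = 0.0°C; the pair is acceptable.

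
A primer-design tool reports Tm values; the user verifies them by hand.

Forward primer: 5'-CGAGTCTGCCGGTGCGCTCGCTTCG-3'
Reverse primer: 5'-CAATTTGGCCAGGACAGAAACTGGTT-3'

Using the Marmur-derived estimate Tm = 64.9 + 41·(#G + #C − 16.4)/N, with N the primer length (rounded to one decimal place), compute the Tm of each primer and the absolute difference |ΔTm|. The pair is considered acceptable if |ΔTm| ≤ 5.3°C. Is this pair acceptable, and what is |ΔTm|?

Forward: G+C = 18, N = 25 → Tm = 64.9 + 41·(18 − 16.4)/25 = 67.5°C.
Reverse: G+C = 12, N = 26 → Tm = 64.9 + 41·(12 − 16.4)/26 = 58.0°C.
|ΔTm| = |67.5 − 58.0| = 9.5°C, > 5.3°C.

|ΔTm| = 9.5°C; the pair is not acceptable.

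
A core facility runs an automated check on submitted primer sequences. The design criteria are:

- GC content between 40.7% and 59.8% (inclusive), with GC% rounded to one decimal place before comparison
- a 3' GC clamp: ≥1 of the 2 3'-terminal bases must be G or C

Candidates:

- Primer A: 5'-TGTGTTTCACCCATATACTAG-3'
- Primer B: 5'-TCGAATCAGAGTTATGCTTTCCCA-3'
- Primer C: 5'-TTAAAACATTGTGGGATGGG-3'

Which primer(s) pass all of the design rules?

Primer A (21 nt, A=5 T=8 G=3 C=5): GC 8/21 = 38.1%, outside 40.7–59.8% ✗; 3' end AG has 1 G/C ✓ — fails.
Primer B (24 nt, A=6 T=8 G=4 C=6): GC 10/24 = 41.7% ✓; 3' end CA has 1 G/C ✓ — passes.
Primer C (20 nt, A=6 T=6 G=7 C=1): GC 8/20 = 40.0%, outside 40.7–59.8% ✗; 3' end GG has 2 G/C ✓ — fails.

Primer B only.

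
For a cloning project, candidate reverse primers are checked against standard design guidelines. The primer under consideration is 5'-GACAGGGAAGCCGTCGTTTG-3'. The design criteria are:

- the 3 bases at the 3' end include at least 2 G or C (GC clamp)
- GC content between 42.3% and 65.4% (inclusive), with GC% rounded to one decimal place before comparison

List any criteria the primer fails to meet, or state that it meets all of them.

Base counts: A=4, T=4, G=8, C=4 (length 20).
GC clamp: 3' end TTG has 1 G/C, need ≥2 ✗
GC content: GC 12/20 = 60.0% ✓

Fails: GC clamp.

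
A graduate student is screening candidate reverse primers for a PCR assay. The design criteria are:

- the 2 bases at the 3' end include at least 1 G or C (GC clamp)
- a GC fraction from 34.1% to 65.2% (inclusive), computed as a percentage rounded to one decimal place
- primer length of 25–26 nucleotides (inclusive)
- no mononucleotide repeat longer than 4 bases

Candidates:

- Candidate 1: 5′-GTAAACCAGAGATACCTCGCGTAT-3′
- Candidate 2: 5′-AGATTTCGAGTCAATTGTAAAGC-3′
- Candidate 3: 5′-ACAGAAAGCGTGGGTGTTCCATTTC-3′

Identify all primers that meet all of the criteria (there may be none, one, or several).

Candidate 3 only.

Candidate 1 (24 nt, A=8 T=5 G=5 C=6): 3' end AT has 0 G/C, need ≥1 ✗; GC 11/24 = 45.8% ✓; length 24, outside 25–26 ✗; longest run = 3 ✓ — fails.
Candidate 2 (23 nt, A=8 T=7 G=5 C=3): 3' end GC has 2 G/C ✓; GC 8/23 = 34.8% ✓; length 23, outside 25–26 ✗; longest run = 3 ✓ — fails.
Candidate 3 (25 nt, A=6 T=7 G=7 C=5): 3' end TC has 1 G/C ✓; GC 12/25 = 48.0% ✓; length 25 ✓; longest run = 3 ✓ — passes.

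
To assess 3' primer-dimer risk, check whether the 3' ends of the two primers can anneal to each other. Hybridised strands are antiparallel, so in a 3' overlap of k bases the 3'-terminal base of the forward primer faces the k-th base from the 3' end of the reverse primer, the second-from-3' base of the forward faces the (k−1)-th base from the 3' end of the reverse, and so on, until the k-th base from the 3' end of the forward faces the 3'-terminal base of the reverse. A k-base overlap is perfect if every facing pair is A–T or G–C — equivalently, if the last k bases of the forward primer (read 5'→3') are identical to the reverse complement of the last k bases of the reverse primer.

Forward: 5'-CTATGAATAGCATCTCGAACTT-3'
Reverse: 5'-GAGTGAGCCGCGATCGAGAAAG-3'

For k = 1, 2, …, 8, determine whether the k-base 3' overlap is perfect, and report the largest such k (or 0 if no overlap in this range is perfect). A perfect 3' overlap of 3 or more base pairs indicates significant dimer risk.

Last 8 bases (5'→3') — forward …TCGAACTT, reverse …CGAGAAAG.
Reverse complement of the reverse primer's last 8 bases: CTTTCTCG; its first k bases are the reverse complement of the reverse primer's last k bases, so a perfect k-base overlap needs the forward primer's last k bases to equal them.
Comparing (forward last k vs required): k=1: T vs C ✗; k=2: TT vs CT ✗; k=3: CTT vs CTT ✓; k=4: ACTT vs CTTT ✗; k=5: AACTT vs CTTTC ✗; k=6: GAACTT vs CTTTCT ✗; k=7: CGAACTT vs CTTTCTC ✗; k=8: TCGAACTT vs CTTTCTCG ✗.
Only k = 3 is perfect, so the longest perfect 3' overlap is 3.

Longest perfect overlap: 3 complementary base pairs; significant dimer risk (threshold 3).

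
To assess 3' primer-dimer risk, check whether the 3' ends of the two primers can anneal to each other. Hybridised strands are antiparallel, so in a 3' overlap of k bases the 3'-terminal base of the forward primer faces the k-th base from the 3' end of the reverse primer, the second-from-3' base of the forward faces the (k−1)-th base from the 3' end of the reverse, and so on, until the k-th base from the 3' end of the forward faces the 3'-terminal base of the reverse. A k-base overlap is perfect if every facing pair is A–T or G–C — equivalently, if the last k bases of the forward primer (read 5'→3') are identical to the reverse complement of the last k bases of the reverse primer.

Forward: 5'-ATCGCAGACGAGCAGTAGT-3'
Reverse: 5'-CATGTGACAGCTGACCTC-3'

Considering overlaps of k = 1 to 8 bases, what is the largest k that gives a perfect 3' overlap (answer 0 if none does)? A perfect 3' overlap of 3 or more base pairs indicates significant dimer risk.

Longest perfect overlap: 0 complementary base pairs; below the dimer-risk threshold (threshold 3).

Last 8 bases (5'→3') — forward …GCAGTAGT, reverse …CTGACCTC.
Reverse complement of the reverse primer's last 8 bases: GAGGTCAG; its first k bases are the reverse complement of the reverse primer's last k bases, so a perfect k-base overlap needs the forward primer's last k bases to equal them.
Comparing (forward last k vs required): k=1: T vs G ✗; k=2: GT vs GA ✗; k=3: AGT vs GAG ✗; k=4: TAGT vs GAGG ✗; k=5: GTAGT vs GAGGT ✗; k=6: AGTAGT vs GAGGTC ✗; k=7: CAGTAGT vs GAGGTCA ✗; k=8: GCAGTAGT vs GAGGTCAG ✗.
No overlap length from 1 to 8 is perfect, so the longest perfect 3' overlap is 0.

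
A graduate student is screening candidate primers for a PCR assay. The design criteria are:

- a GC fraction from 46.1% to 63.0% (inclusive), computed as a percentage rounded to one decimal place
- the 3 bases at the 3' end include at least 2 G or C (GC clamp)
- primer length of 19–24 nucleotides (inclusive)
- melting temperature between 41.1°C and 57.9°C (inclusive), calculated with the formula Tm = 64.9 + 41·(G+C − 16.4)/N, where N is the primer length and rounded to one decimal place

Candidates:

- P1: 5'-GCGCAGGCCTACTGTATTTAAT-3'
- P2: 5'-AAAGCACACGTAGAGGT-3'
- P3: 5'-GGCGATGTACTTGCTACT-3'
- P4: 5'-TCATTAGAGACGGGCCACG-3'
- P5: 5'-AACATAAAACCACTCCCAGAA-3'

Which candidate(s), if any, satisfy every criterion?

P4 only.

P1 (22 nt, A=5 T=7 G=5 C=5): GC 10/22 = 45.5%, outside 46.1–63.0% ✗; 3' end AAT has 0 G/C, need ≥2 ✗; length 22 ✓; Tm = 64.9 + 41·(10 − 16.4)/22 = 53.0°C ✓ — fails.
P2 (17 nt, A=7 T=2 G=5 C=3): GC 8/17 = 47.1% ✓; 3' end GGT has 2 G/C ✓; length 17, outside 19–24 ✗; Tm = 64.9 + 41·(8 − 16.4)/17 = 44.6°C ✓ — fails.
P3 (18 nt, A=3 T=6 G=5 C=4): GC 9/18 = 50.0% ✓; 3' end ACT has 1 G/C, need ≥2 ✗; length 18, outside 19–24 ✗; Tm = 64.9 + 41·(9 − 16.4)/18 = 48.0°C ✓ — fails.
P4 (19 nt, A=5 T=3 G=6 C=5): GC 11/19 = 57.9% ✓; 3' end ACG has 2 G/C ✓; length 19 ✓; Tm = 64.9 + 41·(11 − 16.4)/19 = 53.2°C ✓ — passes.
P5 (21 nt, A=11 T=2 G=1 C=7): GC 8/21 = 38.1%, outside 46.1–63.0% ✗; 3' end GAA has 1 G/C, need ≥2 ✗; length 21 ✓; Tm = 64.9 + 41·(8 − 16.4)/21 = 48.5°C ✓ — fails.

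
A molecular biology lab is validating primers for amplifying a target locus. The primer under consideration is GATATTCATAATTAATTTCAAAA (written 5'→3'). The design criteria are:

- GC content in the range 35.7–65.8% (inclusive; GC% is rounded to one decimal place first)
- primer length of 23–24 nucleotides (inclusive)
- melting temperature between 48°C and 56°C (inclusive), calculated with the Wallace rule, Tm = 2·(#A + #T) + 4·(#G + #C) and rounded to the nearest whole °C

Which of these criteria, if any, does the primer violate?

Fails: GC content.

Base counts: A=11, T=9, G=1, C=2 (length 23).
GC content: GC 3/23 = 13.0%, outside 35.7–65.8% ✗
length: length 23 ✓
Tm: Tm = 2·20 + 4·3 = 52°C ✓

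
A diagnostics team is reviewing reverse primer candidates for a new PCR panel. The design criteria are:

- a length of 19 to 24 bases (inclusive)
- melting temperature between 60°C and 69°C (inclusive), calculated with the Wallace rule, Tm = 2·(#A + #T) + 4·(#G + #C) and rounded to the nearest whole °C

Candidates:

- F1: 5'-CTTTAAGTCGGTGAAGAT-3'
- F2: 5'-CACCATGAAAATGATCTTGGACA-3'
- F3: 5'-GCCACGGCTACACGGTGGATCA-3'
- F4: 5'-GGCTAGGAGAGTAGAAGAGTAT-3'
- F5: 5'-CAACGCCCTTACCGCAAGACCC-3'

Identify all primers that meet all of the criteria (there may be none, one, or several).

F1 (18 nt, A=5 T=6 G=5 C=2): length 18, outside 19–24 ✗; Tm = 2·11 + 4·7 = 50°C, outside 60–69°C ✗ — fails.
F2 (23 nt, A=9 T=5 G=4 C=5): length 23 ✓; Tm = 2·14 + 4·9 = 64°C ✓ — passes.
F3 (22 nt, A=5 T=3 G=7 C=7): length 22 ✓; Tm = 2·8 + 4·14 = 72°C, outside 60–69°C ✗ — fails.
F4 (22 nt, A=8 T=4 G=9 C=1): length 22 ✓; Tm = 2·12 + 4·10 = 64°C ✓ — passes.
F5 (22 nt, A=6 T=2 G=3 C=11): length 22 ✓; Tm = 2·8 + 4·14 = 72°C, outside 60–69°C ✗ — fails.

F2 and F4.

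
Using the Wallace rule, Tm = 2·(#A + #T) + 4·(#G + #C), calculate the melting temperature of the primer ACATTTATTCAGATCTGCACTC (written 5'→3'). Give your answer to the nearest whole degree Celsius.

60°C

Base counts: A=6, T=8, G=2, C=6 (length 22).
Tm = 2·(6+8) + 4·(2+6) = 2·14 + 4·8 = 28 + 32 = 60°C.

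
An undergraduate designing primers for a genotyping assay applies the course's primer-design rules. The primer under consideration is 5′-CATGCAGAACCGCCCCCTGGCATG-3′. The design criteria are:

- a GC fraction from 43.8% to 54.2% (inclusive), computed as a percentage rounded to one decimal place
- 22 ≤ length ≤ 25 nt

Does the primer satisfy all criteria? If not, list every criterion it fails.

Fails: GC content.

Base counts: A=5, T=3, G=6, C=10 (length 24).
GC content: GC 16/24 = 66.7%, outside 43.8–54.2% ✗
length: length 24 ✓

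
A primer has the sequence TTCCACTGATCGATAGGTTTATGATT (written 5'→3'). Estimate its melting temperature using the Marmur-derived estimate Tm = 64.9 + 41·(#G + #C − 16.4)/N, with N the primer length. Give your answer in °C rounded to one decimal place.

53.2°C

Base counts: A=6, T=11, G=5, C=4; G+C = 9, N = 26.
Tm = 64.9 + 41·(9 − 16.4)/26 = 64.9 + -303.40/26 = 53.2°C.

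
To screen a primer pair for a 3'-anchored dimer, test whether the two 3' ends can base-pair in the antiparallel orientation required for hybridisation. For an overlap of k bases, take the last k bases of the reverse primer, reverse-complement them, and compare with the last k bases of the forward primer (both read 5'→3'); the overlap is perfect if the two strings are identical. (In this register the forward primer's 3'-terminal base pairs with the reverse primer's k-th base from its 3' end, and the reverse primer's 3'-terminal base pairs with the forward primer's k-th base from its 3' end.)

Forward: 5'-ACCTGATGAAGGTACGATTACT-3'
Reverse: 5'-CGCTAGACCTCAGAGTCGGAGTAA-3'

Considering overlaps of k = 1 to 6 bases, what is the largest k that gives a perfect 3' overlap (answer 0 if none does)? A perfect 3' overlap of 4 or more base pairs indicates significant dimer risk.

Longest perfect overlap: 5 complementary base pairs; significant dimer risk (threshold 4).

Last 6 bases (5'→3') — forward …ATTACT, reverse …GAGTAA.
Reverse complement of the reverse primer's last 6 bases: TTACTC; its first k bases are the reverse complement of the reverse primer's last k bases, so a perfect k-base overlap needs the forward primer's last k bases to equal them.
Comparing (forward last k vs required): k=1: T vs T ✓; k=2: CT vs TT ✗; k=3: ACT vs TTA ✗; k=4: TACT vs TTAC ✗; k=5: TTACT vs TTACT ✓; k=6: ATTACT vs TTACTC ✗.
Perfect overlaps at k = 1, 5; the largest is 5.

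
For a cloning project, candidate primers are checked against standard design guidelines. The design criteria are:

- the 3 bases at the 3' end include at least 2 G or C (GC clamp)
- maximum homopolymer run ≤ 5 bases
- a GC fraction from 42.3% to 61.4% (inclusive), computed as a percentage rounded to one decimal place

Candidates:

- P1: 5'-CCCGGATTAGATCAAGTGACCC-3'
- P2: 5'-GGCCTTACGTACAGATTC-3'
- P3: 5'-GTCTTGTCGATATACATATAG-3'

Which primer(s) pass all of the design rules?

P1 only.

P1 (22 nt, A=6 T=4 G=5 C=7): 3' end CCC has 3 G/C ✓; longest run = 3 ✓; GC 12/22 = 54.5% ✓ — passes.
P2 (18 nt, A=4 T=5 G=4 C=5): 3' end TTC has 1 G/C, need ≥2 ✗; longest run = 2 ✓; GC 9/18 = 50.0% ✓ — fails.
P3 (21 nt, A=6 T=8 G=4 C=3): 3' end TAG has 1 G/C, need ≥2 ✗; longest run = 2 ✓; GC 7/21 = 33.3%, outside 42.3–61.4% ✗ — fails.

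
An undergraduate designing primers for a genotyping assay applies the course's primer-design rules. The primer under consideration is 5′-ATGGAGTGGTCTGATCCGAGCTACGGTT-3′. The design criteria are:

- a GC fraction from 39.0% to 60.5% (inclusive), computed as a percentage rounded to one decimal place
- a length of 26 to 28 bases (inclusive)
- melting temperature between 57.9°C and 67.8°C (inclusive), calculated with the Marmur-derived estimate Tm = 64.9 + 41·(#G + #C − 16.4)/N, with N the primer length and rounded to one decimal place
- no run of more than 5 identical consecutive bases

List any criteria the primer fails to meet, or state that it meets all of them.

Base counts: A=5, T=8, G=10, C=5 (length 28).
GC content: GC 15/28 = 53.6% ✓
length: length 28 ✓
Tm: Tm = 64.9 + 41·(15 − 16.4)/28 = 62.9°C ✓
homopolymer run: longest run = 2 ✓

Meets all criteria.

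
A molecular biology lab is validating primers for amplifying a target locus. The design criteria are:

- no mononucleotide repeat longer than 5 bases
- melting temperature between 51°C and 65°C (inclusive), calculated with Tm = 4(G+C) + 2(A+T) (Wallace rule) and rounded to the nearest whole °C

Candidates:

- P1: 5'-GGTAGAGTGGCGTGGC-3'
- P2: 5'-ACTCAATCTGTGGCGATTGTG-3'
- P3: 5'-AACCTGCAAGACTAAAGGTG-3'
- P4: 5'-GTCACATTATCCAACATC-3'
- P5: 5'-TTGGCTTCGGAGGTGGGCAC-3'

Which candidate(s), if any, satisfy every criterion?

P1, P2 and P3.

P1 (16 nt, A=2 T=3 G=9 C=2): longest run = 2 ✓; Tm = 2·5 + 4·11 = 54°C ✓ — passes.
P2 (21 nt, A=4 T=7 G=6 C=4): longest run = 2 ✓; Tm = 2·11 + 4·10 = 62°C ✓ — passes.
P3 (20 nt, A=8 T=3 G=5 C=4): longest run = 3 ✓; Tm = 2·11 + 4·9 = 58°C ✓ — passes.
P4 (18 nt, A=6 T=5 G=1 C=6): longest run = 2 ✓; Tm = 2·11 + 4·7 = 50°C, outside 51–65°C ✗ — fails.
P5 (20 nt, A=2 T=5 G=9 C=4): longest run = 3 ✓; Tm = 2·7 + 4·13 = 66°C, outside 51–65°C ✗ — fails.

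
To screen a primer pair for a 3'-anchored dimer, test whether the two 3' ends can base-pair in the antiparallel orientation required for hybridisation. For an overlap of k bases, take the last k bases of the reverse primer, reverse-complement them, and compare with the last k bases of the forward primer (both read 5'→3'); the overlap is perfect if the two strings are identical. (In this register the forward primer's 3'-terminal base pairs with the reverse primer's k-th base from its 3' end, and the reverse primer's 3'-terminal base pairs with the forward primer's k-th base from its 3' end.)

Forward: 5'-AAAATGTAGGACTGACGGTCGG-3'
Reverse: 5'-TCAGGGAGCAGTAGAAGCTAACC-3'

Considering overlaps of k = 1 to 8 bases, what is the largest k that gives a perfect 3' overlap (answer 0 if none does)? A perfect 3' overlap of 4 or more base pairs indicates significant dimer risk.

Longest perfect overlap: 2 complementary base pairs; below the dimer-risk threshold (threshold 4).

Last 8 bases (5'→3') — forward …ACGGTCGG, reverse …AGCTAACC.
Reverse complement of the reverse primer's last 8 bases: GGTTAGCT; its first k bases are the reverse complement of the reverse primer's last k bases, so a perfect k-base overlap needs the forward primer's last k bases to equal them.
Comparing (forward last k vs required): k=1: G vs G ✓; k=2: GG vs GG ✓; k=3: CGG vs GGT ✗; k=4: TCGG vs GGTT ✗; k=5: GTCGG vs GGTTA ✗; k=6: GGTCGG vs GGTTAG ✗; k=7: CGGTCGG vs GGTTAGC ✗; k=8: ACGGTCGG vs GGTTAGCT ✗.
Perfect overlaps at k = 1, 2; the largest is 2.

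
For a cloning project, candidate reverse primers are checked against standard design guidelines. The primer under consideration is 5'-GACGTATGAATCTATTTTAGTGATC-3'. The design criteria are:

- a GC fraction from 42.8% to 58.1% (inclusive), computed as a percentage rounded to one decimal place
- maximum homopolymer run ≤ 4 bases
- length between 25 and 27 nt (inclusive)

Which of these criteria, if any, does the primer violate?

Base counts: A=7, T=10, G=5, C=3 (length 25).
GC content: GC 8/25 = 32.0%, outside 42.8–58.1% ✗
homopolymer run: longest run = 4 ✓
length: length 25 ✓

Fails: GC content.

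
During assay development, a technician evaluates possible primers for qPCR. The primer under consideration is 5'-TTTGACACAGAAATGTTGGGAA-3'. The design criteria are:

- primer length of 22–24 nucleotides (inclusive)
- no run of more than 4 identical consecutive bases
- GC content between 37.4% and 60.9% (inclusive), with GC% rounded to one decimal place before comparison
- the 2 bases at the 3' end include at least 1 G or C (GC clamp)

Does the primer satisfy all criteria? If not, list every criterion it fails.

Fails: GC content, GC clamp.

Base counts: A=8, T=6, G=6, C=2 (length 22).
length: length 22 ✓
homopolymer run: longest run = 3 ✓
GC content: GC 8/22 = 36.4%, outside 37.4–60.9% ✗
GC clamp: 3' end AA has 0 G/C, need ≥1 ✗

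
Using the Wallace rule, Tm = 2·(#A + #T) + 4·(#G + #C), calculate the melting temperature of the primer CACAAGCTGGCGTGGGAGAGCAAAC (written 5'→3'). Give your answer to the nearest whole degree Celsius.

80°C

Base counts: A=8, T=2, G=9, C=6 (length 25).
Tm = 2·(8+2) + 4·(9+6) = 2·10 + 4·15 = 20 + 60 = 80°C.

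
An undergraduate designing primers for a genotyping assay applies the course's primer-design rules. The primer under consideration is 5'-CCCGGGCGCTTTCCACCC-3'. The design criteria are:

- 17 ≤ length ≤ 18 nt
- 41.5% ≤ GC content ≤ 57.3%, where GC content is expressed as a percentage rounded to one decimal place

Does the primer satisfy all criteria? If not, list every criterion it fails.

Fails: GC content.

Base counts: A=1, T=3, G=4, C=10 (length 18).
length: length 18 ✓
GC content: GC 14/18 = 77.8%, outside 41.5–57.3% ✗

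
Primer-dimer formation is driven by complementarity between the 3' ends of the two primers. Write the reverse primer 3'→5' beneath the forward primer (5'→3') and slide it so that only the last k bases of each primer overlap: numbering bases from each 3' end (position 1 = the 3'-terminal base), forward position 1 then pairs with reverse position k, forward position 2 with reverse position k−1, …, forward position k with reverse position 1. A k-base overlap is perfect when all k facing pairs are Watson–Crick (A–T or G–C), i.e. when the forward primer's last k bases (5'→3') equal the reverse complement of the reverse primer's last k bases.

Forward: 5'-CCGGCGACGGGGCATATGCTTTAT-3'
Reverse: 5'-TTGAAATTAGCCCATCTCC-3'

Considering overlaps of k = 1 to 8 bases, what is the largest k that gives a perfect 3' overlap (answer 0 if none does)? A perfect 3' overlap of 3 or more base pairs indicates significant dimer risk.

Last 8 bases (5'→3') — forward …TGCTTTAT, reverse …CCATCTCC.
Reverse complement of the reverse primer's last 8 bases: GGAGATGG; its first k bases are the reverse complement of the reverse primer's last k bases, so a perfect k-base overlap needs the forward primer's last k bases to equal them.
Comparing (forward last k vs required): k=1: T vs G ✗; k=2: AT vs GG ✗; k=3: TAT vs GGA ✗; k=4: TTAT vs GGAG ✗; k=5: TTTAT vs GGAGA ✗; k=6: CTTTAT vs GGAGAT ✗; k=7: GCTTTAT vs GGAGATG ✗; k=8: TGCTTTAT vs GGAGATGG ✗.
No overlap length from 1 to 8 is perfect, so the longest perfect 3' overlap is 0.

Longest perfect overlap: 0 complementary base pairs; below the dimer-risk threshold (threshold 3).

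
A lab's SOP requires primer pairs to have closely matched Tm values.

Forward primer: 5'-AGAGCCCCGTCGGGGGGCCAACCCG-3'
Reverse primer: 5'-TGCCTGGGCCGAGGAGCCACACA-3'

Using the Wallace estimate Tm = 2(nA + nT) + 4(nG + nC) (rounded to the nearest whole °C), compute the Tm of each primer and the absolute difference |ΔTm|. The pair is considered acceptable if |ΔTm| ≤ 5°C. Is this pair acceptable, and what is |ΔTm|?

Forward: A=4 T=1 G=10 C=10 → Tm = 2·5 + 4·20 = 90°C.
Reverse: A=5 T=2 G=8 C=8 → Tm = 2·7 + 4·16 = 78°C.
|ΔTm| = |90 − 78| = 12°C, > 5°C.

|ΔTm| = 12°C; the pair is not acceptable.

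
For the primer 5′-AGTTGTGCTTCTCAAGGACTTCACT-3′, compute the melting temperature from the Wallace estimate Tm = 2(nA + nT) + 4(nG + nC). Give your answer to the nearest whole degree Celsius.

Base counts: A=5, T=9, G=5, C=6 (length 25).
Tm = 2·(5+9) + 4·(5+6) = 2·14 + 4·11 = 28 + 44 = 72°C.

72°C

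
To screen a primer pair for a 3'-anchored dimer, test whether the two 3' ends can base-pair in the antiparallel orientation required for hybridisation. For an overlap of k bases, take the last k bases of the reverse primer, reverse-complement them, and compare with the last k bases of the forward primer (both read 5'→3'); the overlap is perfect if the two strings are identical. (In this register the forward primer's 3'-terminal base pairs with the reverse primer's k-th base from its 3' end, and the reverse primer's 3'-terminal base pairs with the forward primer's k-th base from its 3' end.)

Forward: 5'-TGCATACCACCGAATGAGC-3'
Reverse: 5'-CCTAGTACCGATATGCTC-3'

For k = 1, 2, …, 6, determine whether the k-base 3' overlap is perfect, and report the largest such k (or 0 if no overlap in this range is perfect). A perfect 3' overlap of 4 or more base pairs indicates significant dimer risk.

Longest perfect overlap: 4 complementary base pairs; significant dimer risk (threshold 4).

Last 6 bases (5'→3') — forward …ATGAGC, reverse …ATGCTC.
Reverse complement of the reverse primer's last 6 bases: GAGCAT; its first k bases are the reverse complement of the reverse primer's last k bases, so a perfect k-base overlap needs the forward primer's last k bases to equal them.
Comparing (forward last k vs required): k=1: C vs G ✗; k=2: GC vs GA ✗; k=3: AGC vs GAG ✗; k=4: GAGC vs GAGC ✓; k=5: TGAGC vs GAGCA ✗; k=6: ATGAGC vs GAGCAT ✗.
Only k = 4 is perfect, so the longest perfect 3' overlap is 4.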